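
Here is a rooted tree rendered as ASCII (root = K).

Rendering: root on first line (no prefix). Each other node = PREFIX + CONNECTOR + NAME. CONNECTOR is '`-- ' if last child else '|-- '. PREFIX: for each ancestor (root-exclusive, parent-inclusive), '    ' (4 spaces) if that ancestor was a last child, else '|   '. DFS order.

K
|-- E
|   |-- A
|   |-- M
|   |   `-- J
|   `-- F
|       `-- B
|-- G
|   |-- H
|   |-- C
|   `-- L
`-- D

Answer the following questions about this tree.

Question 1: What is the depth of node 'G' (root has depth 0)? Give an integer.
Path from root to G: K -> G
Depth = number of edges = 1

Answer: 1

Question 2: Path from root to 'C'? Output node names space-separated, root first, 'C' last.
Walk down from root: K -> G -> C

Answer: K G C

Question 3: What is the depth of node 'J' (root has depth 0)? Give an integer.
Answer: 3

Derivation:
Path from root to J: K -> E -> M -> J
Depth = number of edges = 3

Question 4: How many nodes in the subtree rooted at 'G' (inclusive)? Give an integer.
Subtree rooted at G contains: C, G, H, L
Count = 4

Answer: 4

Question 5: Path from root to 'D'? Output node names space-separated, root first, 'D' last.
Answer: K D

Derivation:
Walk down from root: K -> D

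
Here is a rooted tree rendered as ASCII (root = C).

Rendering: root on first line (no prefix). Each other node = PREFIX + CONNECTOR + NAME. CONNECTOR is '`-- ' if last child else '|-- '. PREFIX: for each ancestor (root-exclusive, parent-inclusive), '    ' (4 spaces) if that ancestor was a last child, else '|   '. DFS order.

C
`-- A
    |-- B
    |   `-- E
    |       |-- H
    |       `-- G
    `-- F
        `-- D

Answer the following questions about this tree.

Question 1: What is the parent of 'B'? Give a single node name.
Scan adjacency: B appears as child of A

Answer: A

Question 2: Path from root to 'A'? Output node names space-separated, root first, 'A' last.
Walk down from root: C -> A

Answer: C A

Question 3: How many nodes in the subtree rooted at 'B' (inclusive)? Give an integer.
Subtree rooted at B contains: B, E, G, H
Count = 4

Answer: 4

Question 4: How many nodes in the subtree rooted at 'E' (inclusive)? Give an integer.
Answer: 3

Derivation:
Subtree rooted at E contains: E, G, H
Count = 3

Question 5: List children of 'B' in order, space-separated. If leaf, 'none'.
Node B's children (from adjacency): E

Answer: E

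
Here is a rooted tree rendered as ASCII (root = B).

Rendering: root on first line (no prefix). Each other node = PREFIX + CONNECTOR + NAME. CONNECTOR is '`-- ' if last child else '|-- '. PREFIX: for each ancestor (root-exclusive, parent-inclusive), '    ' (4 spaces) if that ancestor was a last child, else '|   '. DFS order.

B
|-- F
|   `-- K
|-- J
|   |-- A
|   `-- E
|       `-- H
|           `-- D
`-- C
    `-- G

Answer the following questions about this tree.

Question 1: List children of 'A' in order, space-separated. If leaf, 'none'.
Node A's children (from adjacency): (leaf)

Answer: none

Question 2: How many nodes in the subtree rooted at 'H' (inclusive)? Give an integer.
Subtree rooted at H contains: D, H
Count = 2

Answer: 2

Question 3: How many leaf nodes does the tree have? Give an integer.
Leaves (nodes with no children): A, D, G, K

Answer: 4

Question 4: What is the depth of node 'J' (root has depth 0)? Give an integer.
Path from root to J: B -> J
Depth = number of edges = 1

Answer: 1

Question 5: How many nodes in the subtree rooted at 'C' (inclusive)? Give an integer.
Subtree rooted at C contains: C, G
Count = 2

Answer: 2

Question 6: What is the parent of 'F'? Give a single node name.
Answer: B

Derivation:
Scan adjacency: F appears as child of B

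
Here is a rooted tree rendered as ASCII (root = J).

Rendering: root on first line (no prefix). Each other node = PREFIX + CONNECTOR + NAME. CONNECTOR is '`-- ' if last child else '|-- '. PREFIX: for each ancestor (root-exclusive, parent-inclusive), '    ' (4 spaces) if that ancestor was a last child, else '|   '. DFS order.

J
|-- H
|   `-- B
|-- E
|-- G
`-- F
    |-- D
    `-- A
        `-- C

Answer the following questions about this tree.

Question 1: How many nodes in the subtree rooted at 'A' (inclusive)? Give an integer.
Subtree rooted at A contains: A, C
Count = 2

Answer: 2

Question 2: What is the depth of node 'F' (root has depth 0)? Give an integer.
Path from root to F: J -> F
Depth = number of edges = 1

Answer: 1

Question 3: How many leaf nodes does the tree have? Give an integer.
Answer: 5

Derivation:
Leaves (nodes with no children): B, C, D, E, G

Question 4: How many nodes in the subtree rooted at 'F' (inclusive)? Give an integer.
Subtree rooted at F contains: A, C, D, F
Count = 4

Answer: 4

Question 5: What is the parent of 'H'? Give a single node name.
Answer: J

Derivation:
Scan adjacency: H appears as child of J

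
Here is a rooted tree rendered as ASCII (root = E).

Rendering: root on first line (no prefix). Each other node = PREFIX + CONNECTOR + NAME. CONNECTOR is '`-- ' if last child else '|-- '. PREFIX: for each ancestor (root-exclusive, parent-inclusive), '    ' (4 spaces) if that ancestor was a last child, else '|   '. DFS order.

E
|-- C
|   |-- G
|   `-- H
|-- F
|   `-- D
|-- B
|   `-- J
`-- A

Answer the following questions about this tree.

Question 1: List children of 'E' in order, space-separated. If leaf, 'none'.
Node E's children (from adjacency): C, F, B, A

Answer: C F B A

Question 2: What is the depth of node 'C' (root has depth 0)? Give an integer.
Answer: 1

Derivation:
Path from root to C: E -> C
Depth = number of edges = 1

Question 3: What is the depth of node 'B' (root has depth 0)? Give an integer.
Path from root to B: E -> B
Depth = number of edges = 1

Answer: 1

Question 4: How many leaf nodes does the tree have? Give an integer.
Answer: 5

Derivation:
Leaves (nodes with no children): A, D, G, H, J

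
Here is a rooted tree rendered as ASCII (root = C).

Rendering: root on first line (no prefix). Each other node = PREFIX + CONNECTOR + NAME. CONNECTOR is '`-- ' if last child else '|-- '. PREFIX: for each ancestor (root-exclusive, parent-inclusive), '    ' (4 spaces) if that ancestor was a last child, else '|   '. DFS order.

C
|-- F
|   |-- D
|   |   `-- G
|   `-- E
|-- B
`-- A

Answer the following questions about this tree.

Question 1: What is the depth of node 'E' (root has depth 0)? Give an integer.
Path from root to E: C -> F -> E
Depth = number of edges = 2

Answer: 2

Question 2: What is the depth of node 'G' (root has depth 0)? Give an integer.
Answer: 3

Derivation:
Path from root to G: C -> F -> D -> G
Depth = number of edges = 3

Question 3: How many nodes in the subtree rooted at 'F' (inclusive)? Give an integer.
Subtree rooted at F contains: D, E, F, G
Count = 4

Answer: 4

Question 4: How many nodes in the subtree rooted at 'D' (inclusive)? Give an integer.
Answer: 2

Derivation:
Subtree rooted at D contains: D, G
Count = 2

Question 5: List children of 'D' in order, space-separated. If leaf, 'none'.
Answer: G

Derivation:
Node D's children (from adjacency): G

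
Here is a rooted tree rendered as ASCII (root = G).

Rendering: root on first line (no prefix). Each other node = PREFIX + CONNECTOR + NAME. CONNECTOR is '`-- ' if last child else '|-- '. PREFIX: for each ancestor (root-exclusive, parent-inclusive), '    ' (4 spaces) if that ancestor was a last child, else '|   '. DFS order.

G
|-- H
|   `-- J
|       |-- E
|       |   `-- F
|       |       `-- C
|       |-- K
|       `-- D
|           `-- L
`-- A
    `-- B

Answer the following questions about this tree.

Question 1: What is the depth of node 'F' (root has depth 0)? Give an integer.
Path from root to F: G -> H -> J -> E -> F
Depth = number of edges = 4

Answer: 4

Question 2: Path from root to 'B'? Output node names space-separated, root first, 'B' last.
Answer: G A B

Derivation:
Walk down from root: G -> A -> B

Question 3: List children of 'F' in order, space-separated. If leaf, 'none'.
Answer: C

Derivation:
Node F's children (from adjacency): C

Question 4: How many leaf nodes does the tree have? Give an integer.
Leaves (nodes with no children): B, C, K, L

Answer: 4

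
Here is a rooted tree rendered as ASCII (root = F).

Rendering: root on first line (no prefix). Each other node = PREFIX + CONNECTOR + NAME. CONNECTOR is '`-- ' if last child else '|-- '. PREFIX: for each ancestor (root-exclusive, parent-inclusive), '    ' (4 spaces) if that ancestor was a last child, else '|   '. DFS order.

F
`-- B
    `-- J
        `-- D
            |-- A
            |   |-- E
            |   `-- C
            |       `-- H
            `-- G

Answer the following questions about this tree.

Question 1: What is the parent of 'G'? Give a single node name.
Scan adjacency: G appears as child of D

Answer: D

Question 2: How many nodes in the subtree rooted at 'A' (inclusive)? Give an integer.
Subtree rooted at A contains: A, C, E, H
Count = 4

Answer: 4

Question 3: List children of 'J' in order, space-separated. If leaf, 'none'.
Node J's children (from adjacency): D

Answer: D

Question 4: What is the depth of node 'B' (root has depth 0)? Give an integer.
Path from root to B: F -> B
Depth = number of edges = 1

Answer: 1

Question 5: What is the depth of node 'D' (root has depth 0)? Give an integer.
Answer: 3

Derivation:
Path from root to D: F -> B -> J -> D
Depth = number of edges = 3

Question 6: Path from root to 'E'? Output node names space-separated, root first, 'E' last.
Answer: F B J D A E

Derivation:
Walk down from root: F -> B -> J -> D -> A -> E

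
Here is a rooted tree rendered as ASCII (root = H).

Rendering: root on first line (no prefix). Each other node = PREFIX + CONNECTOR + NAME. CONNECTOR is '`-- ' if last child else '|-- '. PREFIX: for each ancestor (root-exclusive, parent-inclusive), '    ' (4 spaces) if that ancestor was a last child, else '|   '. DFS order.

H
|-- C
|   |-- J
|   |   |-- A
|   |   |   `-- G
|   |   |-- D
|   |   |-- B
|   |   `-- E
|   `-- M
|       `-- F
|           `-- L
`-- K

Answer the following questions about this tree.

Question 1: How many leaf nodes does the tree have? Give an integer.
Leaves (nodes with no children): B, D, E, G, K, L

Answer: 6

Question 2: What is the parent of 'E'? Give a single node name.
Answer: J

Derivation:
Scan adjacency: E appears as child of J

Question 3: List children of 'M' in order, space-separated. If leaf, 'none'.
Node M's children (from adjacency): F

Answer: F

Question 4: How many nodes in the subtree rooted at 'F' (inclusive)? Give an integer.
Answer: 2

Derivation:
Subtree rooted at F contains: F, L
Count = 2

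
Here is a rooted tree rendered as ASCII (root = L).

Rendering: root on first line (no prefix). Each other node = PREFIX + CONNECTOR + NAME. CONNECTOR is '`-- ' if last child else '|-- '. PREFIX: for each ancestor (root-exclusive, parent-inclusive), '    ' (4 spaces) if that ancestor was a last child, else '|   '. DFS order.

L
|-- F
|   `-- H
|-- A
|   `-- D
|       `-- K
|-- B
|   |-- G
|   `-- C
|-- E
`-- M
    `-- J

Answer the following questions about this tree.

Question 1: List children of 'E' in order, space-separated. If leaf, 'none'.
Answer: none

Derivation:
Node E's children (from adjacency): (leaf)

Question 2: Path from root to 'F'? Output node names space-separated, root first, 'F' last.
Answer: L F

Derivation:
Walk down from root: L -> F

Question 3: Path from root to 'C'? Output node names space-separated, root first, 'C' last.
Walk down from root: L -> B -> C

Answer: L B C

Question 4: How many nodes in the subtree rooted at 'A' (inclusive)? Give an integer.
Answer: 3

Derivation:
Subtree rooted at A contains: A, D, K
Count = 3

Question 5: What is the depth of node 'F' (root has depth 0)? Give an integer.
Answer: 1

Derivation:
Path from root to F: L -> F
Depth = number of edges = 1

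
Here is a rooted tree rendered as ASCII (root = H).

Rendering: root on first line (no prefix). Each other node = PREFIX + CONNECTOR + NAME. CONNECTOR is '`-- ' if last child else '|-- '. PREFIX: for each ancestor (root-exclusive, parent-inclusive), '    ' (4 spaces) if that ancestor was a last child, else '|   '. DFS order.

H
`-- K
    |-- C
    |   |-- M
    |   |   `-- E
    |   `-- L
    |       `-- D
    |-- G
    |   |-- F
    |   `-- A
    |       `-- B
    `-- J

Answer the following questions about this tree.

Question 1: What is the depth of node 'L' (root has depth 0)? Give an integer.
Path from root to L: H -> K -> C -> L
Depth = number of edges = 3

Answer: 3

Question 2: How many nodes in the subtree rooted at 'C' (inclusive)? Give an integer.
Subtree rooted at C contains: C, D, E, L, M
Count = 5

Answer: 5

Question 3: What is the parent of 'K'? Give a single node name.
Scan adjacency: K appears as child of H

Answer: H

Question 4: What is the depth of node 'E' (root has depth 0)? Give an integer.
Path from root to E: H -> K -> C -> M -> E
Depth = number of edges = 4

Answer: 4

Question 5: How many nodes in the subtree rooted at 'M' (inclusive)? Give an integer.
Answer: 2

Derivation:
Subtree rooted at M contains: E, M
Count = 2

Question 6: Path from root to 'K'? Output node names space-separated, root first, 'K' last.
Answer: H K

Derivation:
Walk down from root: H -> K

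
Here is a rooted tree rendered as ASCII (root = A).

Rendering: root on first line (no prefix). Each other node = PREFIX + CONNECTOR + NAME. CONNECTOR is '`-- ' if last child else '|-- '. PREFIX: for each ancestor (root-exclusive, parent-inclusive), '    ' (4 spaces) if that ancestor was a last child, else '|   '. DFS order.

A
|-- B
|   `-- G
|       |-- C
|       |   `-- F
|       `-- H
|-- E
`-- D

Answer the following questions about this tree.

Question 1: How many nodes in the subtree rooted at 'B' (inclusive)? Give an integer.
Subtree rooted at B contains: B, C, F, G, H
Count = 5

Answer: 5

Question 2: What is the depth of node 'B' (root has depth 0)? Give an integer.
Answer: 1

Derivation:
Path from root to B: A -> B
Depth = number of edges = 1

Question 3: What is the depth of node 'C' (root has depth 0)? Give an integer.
Path from root to C: A -> B -> G -> C
Depth = number of edges = 3

Answer: 3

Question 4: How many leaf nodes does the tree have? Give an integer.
Leaves (nodes with no children): D, E, F, H

Answer: 4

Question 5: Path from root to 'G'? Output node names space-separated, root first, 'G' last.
Answer: A B G

Derivation:
Walk down from root: A -> B -> G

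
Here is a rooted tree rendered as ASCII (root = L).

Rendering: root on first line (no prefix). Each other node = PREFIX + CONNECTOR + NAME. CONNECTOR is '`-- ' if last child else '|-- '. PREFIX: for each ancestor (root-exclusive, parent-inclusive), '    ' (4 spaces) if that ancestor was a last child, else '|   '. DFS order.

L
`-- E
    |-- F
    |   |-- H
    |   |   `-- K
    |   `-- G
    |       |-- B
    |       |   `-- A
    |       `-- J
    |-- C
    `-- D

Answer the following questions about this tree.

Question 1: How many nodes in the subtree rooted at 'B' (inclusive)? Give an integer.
Subtree rooted at B contains: A, B
Count = 2

Answer: 2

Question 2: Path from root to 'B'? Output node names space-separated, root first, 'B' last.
Answer: L E F G B

Derivation:
Walk down from root: L -> E -> F -> G -> B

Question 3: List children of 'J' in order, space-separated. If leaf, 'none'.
Node J's children (from adjacency): (leaf)

Answer: none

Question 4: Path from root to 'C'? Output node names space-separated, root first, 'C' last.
Walk down from root: L -> E -> C

Answer: L E C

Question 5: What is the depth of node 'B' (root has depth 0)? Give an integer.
Path from root to B: L -> E -> F -> G -> B
Depth = number of edges = 4

Answer: 4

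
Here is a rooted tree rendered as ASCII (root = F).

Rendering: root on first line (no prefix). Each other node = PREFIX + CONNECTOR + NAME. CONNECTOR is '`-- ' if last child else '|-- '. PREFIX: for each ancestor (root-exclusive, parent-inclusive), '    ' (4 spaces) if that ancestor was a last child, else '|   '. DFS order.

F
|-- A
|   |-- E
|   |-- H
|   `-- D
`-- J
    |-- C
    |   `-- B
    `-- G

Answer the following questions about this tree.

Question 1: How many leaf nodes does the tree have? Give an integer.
Leaves (nodes with no children): B, D, E, G, H

Answer: 5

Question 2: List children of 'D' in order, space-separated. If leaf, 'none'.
Node D's children (from adjacency): (leaf)

Answer: none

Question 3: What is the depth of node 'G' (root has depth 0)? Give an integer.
Path from root to G: F -> J -> G
Depth = number of edges = 2

Answer: 2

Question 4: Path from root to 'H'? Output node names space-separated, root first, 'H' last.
Walk down from root: F -> A -> H

Answer: F A H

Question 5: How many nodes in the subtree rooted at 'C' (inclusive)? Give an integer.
Subtree rooted at C contains: B, C
Count = 2

Answer: 2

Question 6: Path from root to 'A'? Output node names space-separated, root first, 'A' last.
Walk down from root: F -> A

Answer: F A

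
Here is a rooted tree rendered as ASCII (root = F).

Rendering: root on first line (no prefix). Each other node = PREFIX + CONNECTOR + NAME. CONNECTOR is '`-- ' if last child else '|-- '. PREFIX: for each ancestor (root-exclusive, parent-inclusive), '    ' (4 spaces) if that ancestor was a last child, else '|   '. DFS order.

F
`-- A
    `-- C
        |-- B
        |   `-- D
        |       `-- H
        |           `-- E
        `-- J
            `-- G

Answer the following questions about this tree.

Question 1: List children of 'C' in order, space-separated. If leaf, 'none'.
Answer: B J

Derivation:
Node C's children (from adjacency): B, J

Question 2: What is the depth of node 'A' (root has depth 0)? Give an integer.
Answer: 1

Derivation:
Path from root to A: F -> A
Depth = number of edges = 1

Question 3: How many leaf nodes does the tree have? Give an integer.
Answer: 2

Derivation:
Leaves (nodes with no children): E, G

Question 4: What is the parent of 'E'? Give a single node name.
Answer: H

Derivation:
Scan adjacency: E appears as child of H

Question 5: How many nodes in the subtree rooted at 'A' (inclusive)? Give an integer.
Answer: 8

Derivation:
Subtree rooted at A contains: A, B, C, D, E, G, H, J
Count = 8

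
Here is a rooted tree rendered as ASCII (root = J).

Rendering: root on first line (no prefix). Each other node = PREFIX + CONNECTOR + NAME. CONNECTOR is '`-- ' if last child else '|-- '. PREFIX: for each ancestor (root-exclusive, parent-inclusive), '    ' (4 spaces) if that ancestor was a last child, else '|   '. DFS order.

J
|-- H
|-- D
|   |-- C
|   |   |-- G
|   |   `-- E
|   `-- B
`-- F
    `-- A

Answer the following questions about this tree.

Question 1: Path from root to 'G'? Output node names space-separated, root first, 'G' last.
Answer: J D C G

Derivation:
Walk down from root: J -> D -> C -> G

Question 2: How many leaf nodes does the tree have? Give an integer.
Leaves (nodes with no children): A, B, E, G, H

Answer: 5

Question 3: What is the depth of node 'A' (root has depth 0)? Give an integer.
Path from root to A: J -> F -> A
Depth = number of edges = 2

Answer: 2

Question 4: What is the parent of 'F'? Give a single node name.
Answer: J

Derivation:
Scan adjacency: F appears as child of J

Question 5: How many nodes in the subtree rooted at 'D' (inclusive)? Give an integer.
Subtree rooted at D contains: B, C, D, E, G
Count = 5

Answer: 5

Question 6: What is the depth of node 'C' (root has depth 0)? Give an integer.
Path from root to C: J -> D -> C
Depth = number of edges = 2

Answer: 2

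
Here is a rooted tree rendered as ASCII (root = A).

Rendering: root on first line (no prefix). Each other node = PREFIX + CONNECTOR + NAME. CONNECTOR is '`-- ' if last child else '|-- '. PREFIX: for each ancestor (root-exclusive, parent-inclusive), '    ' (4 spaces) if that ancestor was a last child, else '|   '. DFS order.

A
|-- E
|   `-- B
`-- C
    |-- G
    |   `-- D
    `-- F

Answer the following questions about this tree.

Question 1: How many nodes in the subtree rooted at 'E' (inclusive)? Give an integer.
Answer: 2

Derivation:
Subtree rooted at E contains: B, E
Count = 2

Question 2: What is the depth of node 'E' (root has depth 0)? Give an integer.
Answer: 1

Derivation:
Path from root to E: A -> E
Depth = number of edges = 1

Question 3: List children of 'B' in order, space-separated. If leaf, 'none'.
Node B's children (from adjacency): (leaf)

Answer: none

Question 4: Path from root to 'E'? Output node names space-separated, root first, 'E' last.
Walk down from root: A -> E

Answer: A E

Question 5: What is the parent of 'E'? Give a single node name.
Answer: A

Derivation:
Scan adjacency: E appears as child of A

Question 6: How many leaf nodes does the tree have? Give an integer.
Leaves (nodes with no children): B, D, F

Answer: 3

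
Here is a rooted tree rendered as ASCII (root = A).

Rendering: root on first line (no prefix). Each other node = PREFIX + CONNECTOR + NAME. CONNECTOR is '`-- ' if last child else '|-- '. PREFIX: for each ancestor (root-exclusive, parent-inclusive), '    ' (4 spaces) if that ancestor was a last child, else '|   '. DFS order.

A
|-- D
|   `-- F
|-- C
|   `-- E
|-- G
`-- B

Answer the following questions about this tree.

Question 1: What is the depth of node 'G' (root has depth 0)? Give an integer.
Answer: 1

Derivation:
Path from root to G: A -> G
Depth = number of edges = 1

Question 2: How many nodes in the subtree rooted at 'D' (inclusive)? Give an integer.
Answer: 2

Derivation:
Subtree rooted at D contains: D, F
Count = 2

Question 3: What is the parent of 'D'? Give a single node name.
Scan adjacency: D appears as child of A

Answer: A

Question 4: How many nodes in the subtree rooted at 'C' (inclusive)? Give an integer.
Answer: 2

Derivation:
Subtree rooted at C contains: C, E
Count = 2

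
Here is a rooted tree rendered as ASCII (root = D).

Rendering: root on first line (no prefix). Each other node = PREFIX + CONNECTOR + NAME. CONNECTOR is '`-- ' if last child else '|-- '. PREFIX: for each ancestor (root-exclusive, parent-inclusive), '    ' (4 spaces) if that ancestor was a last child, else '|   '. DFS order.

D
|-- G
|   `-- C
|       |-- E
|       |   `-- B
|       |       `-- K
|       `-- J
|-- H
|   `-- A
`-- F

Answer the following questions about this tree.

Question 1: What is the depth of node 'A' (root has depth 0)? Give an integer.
Answer: 2

Derivation:
Path from root to A: D -> H -> A
Depth = number of edges = 2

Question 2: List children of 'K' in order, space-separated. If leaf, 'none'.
Answer: none

Derivation:
Node K's children (from adjacency): (leaf)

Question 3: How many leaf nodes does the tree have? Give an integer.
Answer: 4

Derivation:
Leaves (nodes with no children): A, F, J, K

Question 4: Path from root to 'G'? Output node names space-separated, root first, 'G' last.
Answer: D G

Derivation:
Walk down from root: D -> G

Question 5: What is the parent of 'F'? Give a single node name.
Answer: D

Derivation:
Scan adjacency: F appears as child of D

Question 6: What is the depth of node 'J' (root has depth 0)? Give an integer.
Path from root to J: D -> G -> C -> J
Depth = number of edges = 3

Answer: 3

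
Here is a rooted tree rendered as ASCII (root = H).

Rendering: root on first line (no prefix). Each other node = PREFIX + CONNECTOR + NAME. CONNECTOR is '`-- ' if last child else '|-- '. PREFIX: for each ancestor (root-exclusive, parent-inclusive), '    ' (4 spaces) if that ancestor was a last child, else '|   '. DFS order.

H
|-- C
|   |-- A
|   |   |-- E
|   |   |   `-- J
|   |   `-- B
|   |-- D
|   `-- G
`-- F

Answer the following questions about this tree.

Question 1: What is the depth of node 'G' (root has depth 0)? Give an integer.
Answer: 2

Derivation:
Path from root to G: H -> C -> G
Depth = number of edges = 2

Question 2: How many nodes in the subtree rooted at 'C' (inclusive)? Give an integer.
Answer: 7

Derivation:
Subtree rooted at C contains: A, B, C, D, E, G, J
Count = 7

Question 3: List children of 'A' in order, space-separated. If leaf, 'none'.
Node A's children (from adjacency): E, B

Answer: E B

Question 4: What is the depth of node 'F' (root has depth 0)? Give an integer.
Path from root to F: H -> F
Depth = number of edges = 1

Answer: 1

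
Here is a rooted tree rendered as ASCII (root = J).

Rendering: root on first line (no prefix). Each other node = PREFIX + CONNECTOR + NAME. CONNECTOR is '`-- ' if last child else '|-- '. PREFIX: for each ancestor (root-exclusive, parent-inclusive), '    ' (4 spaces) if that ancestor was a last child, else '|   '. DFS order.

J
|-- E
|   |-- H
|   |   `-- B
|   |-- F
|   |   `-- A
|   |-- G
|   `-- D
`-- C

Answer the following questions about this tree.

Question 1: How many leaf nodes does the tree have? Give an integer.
Answer: 5

Derivation:
Leaves (nodes with no children): A, B, C, D, G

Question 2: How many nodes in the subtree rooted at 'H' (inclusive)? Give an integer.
Answer: 2

Derivation:
Subtree rooted at H contains: B, H
Count = 2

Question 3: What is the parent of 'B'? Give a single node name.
Answer: H

Derivation:
Scan adjacency: B appears as child of H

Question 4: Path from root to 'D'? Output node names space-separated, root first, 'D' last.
Walk down from root: J -> E -> D

Answer: J E D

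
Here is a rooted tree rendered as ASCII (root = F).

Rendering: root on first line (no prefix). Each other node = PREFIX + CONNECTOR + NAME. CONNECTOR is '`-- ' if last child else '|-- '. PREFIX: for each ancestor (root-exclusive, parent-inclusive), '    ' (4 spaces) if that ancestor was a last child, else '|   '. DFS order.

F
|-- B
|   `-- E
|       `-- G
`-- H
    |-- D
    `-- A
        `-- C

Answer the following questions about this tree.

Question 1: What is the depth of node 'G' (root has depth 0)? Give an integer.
Path from root to G: F -> B -> E -> G
Depth = number of edges = 3

Answer: 3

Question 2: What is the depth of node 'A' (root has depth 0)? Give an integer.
Path from root to A: F -> H -> A
Depth = number of edges = 2

Answer: 2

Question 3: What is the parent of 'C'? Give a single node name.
Scan adjacency: C appears as child of A

Answer: A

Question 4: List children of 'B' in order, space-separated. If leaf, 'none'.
Node B's children (from adjacency): E

Answer: E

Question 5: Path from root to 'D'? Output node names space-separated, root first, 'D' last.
Walk down from root: F -> H -> D

Answer: F H D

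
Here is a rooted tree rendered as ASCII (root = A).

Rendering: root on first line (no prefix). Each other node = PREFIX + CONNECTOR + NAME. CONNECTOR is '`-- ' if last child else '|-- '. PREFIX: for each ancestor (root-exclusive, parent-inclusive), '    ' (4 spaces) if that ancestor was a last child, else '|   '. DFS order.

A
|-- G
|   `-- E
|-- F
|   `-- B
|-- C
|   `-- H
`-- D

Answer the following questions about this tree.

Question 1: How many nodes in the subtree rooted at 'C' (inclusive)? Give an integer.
Answer: 2

Derivation:
Subtree rooted at C contains: C, H
Count = 2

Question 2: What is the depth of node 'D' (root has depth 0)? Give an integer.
Answer: 1

Derivation:
Path from root to D: A -> D
Depth = number of edges = 1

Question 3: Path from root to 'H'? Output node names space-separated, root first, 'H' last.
Answer: A C H

Derivation:
Walk down from root: A -> C -> H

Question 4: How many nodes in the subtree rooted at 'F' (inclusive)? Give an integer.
Answer: 2

Derivation:
Subtree rooted at F contains: B, F
Count = 2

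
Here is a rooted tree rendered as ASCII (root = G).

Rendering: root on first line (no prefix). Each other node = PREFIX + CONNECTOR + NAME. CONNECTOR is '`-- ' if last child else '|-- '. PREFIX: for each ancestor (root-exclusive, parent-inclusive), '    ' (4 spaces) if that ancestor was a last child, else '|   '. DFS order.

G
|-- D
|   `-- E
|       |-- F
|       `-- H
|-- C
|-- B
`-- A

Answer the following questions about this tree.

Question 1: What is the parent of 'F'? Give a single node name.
Scan adjacency: F appears as child of E

Answer: E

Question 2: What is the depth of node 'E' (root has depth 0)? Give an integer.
Answer: 2

Derivation:
Path from root to E: G -> D -> E
Depth = number of edges = 2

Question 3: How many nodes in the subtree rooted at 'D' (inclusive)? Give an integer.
Answer: 4

Derivation:
Subtree rooted at D contains: D, E, F, H
Count = 4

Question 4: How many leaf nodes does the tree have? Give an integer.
Leaves (nodes with no children): A, B, C, F, H

Answer: 5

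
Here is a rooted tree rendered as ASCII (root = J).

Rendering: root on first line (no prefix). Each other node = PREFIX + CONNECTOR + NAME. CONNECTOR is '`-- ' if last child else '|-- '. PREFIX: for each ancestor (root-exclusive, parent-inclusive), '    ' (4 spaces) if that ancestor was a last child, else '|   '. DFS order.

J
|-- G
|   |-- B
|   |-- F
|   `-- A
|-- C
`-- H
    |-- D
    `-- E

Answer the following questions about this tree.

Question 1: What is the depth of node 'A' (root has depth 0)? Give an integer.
Path from root to A: J -> G -> A
Depth = number of edges = 2

Answer: 2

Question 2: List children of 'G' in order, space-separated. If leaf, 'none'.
Answer: B F A

Derivation:
Node G's children (from adjacency): B, F, A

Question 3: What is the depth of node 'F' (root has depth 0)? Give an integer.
Path from root to F: J -> G -> F
Depth = number of edges = 2

Answer: 2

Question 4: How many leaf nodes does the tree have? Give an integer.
Leaves (nodes with no children): A, B, C, D, E, F

Answer: 6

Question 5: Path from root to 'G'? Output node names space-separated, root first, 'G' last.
Answer: J G

Derivation:
Walk down from root: J -> G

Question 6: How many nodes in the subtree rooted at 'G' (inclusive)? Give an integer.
Answer: 4

Derivation:
Subtree rooted at G contains: A, B, F, G
Count = 4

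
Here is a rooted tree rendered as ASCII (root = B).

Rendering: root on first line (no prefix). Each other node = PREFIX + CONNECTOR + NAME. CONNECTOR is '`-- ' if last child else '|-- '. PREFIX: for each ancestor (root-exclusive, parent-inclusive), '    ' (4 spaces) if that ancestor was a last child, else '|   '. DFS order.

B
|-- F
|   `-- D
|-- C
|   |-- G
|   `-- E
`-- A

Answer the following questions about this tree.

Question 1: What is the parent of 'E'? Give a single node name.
Answer: C

Derivation:
Scan adjacency: E appears as child of C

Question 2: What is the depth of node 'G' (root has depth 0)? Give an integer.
Path from root to G: B -> C -> G
Depth = number of edges = 2

Answer: 2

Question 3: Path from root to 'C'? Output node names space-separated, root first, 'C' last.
Answer: B C

Derivation:
Walk down from root: B -> C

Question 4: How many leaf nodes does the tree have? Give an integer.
Leaves (nodes with no children): A, D, E, G

Answer: 4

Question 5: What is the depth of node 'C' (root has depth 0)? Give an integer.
Answer: 1

Derivation:
Path from root to C: B -> C
Depth = number of edges = 1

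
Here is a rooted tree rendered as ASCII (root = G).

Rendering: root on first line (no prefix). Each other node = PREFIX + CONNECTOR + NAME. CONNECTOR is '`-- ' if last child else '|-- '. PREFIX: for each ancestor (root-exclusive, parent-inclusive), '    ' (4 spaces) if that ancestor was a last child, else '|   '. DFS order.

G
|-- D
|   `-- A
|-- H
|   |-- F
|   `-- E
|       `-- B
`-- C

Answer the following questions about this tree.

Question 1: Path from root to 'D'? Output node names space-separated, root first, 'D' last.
Walk down from root: G -> D

Answer: G D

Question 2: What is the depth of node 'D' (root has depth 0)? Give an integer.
Path from root to D: G -> D
Depth = number of edges = 1

Answer: 1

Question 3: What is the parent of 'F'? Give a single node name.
Scan adjacency: F appears as child of H

Answer: H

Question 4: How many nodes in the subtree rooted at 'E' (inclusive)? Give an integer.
Subtree rooted at E contains: B, E
Count = 2

Answer: 2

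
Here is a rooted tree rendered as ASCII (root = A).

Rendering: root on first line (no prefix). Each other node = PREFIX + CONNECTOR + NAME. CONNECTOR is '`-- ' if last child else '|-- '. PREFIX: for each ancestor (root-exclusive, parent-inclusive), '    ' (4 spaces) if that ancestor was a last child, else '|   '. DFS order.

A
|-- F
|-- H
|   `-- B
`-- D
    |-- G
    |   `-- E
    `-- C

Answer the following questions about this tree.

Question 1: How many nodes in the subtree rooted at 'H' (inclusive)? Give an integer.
Answer: 2

Derivation:
Subtree rooted at H contains: B, H
Count = 2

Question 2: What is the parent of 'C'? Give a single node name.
Answer: D

Derivation:
Scan adjacency: C appears as child of D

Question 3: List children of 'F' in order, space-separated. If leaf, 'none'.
Answer: none

Derivation:
Node F's children (from adjacency): (leaf)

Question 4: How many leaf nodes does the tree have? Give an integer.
Answer: 4

Derivation:
Leaves (nodes with no children): B, C, E, F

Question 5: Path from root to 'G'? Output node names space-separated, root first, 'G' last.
Walk down from root: A -> D -> G

Answer: A D G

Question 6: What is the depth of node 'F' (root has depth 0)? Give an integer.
Path from root to F: A -> F
Depth = number of edges = 1

Answer: 1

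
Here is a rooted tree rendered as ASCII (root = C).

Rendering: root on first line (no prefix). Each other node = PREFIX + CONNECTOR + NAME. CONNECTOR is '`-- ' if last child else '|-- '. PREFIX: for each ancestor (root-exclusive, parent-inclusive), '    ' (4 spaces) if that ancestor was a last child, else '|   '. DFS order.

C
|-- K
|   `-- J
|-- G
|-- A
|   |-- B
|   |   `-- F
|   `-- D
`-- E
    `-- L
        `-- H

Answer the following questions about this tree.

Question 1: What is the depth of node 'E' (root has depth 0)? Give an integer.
Answer: 1

Derivation:
Path from root to E: C -> E
Depth = number of edges = 1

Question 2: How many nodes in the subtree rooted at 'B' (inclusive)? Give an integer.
Subtree rooted at B contains: B, F
Count = 2

Answer: 2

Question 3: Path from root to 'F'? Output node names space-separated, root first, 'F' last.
Walk down from root: C -> A -> B -> F

Answer: C A B F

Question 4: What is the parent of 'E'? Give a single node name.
Scan adjacency: E appears as child of C

Answer: C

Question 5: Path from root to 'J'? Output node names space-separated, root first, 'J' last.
Walk down from root: C -> K -> J

Answer: C K J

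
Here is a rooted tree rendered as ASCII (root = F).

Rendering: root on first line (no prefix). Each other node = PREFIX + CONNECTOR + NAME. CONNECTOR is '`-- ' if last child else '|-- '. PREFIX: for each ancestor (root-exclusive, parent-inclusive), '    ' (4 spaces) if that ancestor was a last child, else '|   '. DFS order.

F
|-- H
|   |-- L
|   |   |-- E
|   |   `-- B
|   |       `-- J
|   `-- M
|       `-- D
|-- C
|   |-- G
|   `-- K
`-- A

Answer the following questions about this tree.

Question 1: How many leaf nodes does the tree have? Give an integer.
Leaves (nodes with no children): A, D, E, G, J, K

Answer: 6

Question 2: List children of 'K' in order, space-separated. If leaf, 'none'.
Answer: none

Derivation:
Node K's children (from adjacency): (leaf)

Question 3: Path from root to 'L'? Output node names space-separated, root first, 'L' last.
Walk down from root: F -> H -> L

Answer: F H L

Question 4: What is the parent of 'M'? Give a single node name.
Answer: H

Derivation:
Scan adjacency: M appears as child of H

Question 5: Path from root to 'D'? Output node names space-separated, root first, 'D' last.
Walk down from root: F -> H -> M -> D

Answer: F H M D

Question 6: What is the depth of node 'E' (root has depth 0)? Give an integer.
Answer: 3

Derivation:
Path from root to E: F -> H -> L -> E
Depth = number of edges = 3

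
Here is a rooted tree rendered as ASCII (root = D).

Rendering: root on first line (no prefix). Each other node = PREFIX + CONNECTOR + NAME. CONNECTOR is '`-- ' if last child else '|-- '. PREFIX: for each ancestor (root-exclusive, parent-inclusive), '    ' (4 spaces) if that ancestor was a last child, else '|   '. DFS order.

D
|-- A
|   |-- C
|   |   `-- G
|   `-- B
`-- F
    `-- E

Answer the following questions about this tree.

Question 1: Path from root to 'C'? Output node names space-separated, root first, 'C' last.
Walk down from root: D -> A -> C

Answer: D A C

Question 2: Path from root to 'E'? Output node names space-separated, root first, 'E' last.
Answer: D F E

Derivation:
Walk down from root: D -> F -> E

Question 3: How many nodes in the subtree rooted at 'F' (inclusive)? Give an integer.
Answer: 2

Derivation:
Subtree rooted at F contains: E, F
Count = 2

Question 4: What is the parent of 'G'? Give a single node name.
Answer: C

Derivation:
Scan adjacency: G appears as child of C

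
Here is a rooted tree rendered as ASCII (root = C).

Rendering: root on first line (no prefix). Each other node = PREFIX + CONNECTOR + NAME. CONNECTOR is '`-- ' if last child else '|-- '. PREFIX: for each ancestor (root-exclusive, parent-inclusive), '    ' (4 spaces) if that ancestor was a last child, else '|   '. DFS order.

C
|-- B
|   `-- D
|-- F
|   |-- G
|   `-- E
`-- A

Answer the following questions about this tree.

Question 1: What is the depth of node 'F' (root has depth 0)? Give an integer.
Path from root to F: C -> F
Depth = number of edges = 1

Answer: 1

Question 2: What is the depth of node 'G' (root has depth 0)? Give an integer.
Path from root to G: C -> F -> G
Depth = number of edges = 2

Answer: 2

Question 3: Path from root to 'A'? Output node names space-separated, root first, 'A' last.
Answer: C A

Derivation:
Walk down from root: C -> A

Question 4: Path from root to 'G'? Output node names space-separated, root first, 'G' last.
Answer: C F G

Derivation:
Walk down from root: C -> F -> G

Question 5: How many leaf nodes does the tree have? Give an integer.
Answer: 4

Derivation:
Leaves (nodes with no children): A, D, E, G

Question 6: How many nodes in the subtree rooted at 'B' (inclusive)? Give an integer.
Answer: 2

Derivation:
Subtree rooted at B contains: B, D
Count = 2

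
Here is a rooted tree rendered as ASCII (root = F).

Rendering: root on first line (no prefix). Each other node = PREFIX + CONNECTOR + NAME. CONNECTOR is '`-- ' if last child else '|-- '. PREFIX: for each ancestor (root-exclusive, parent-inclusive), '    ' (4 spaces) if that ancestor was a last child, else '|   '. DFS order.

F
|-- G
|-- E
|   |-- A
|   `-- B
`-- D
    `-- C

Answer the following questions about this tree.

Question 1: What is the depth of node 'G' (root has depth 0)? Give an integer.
Answer: 1

Derivation:
Path from root to G: F -> G
Depth = number of edges = 1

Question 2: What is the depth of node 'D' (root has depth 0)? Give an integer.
Answer: 1

Derivation:
Path from root to D: F -> D
Depth = number of edges = 1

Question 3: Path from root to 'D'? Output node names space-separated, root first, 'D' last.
Walk down from root: F -> D

Answer: F D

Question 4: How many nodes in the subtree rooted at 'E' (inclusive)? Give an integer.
Subtree rooted at E contains: A, B, E
Count = 3

Answer: 3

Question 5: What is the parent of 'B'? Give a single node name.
Answer: E

Derivation:
Scan adjacency: B appears as child of E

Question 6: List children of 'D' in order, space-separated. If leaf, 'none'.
Node D's children (from adjacency): C

Answer: C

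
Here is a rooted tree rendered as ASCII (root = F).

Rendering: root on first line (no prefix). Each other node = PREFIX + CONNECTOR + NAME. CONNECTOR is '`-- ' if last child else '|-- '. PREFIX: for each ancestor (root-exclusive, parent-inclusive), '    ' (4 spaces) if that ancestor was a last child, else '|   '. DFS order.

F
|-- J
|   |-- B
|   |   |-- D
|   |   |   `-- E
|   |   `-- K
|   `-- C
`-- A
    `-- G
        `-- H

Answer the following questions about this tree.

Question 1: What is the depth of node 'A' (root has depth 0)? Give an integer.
Answer: 1

Derivation:
Path from root to A: F -> A
Depth = number of edges = 1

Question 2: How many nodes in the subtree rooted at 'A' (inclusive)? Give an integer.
Subtree rooted at A contains: A, G, H
Count = 3

Answer: 3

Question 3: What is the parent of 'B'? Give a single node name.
Scan adjacency: B appears as child of J

Answer: J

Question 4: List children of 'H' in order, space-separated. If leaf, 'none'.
Node H's children (from adjacency): (leaf)

Answer: none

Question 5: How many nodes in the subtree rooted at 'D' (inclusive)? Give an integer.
Answer: 2

Derivation:
Subtree rooted at D contains: D, E
Count = 2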